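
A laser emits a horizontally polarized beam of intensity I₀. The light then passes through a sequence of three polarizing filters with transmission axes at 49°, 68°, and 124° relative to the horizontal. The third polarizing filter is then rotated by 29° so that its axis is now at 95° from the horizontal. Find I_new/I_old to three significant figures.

Before rotation:
By Malus's law, I₁ = I₀ cos²(49° − 0°) = I₀ cos²(49°) = 0.4304 I₀.
I₂ = I₁ cos²(68° − 49°) = 0.4304 I₀ · cos²(19°) = 0.3848 I₀.
I₃ = I₂ cos²(124° − 68°) = 0.3848 I₀ · cos²(56°) = 0.1203 I₀.
After rotation:
I₁ = I₀ cos²(49° − 0°) = I₀ cos²(49°) = 0.4304 I₀.
I₂ = I₁ cos²(68° − 49°) = 0.4304 I₀ · cos²(19°) = 0.3848 I₀.
I₃ = I₂ cos²(95° − 68°) = 0.3848 I₀ · cos²(27°) = 0.3055 I₀.
Ratio = 0.3055 / 0.1203 = 2.539.

I_new/I_old ≈ 2.54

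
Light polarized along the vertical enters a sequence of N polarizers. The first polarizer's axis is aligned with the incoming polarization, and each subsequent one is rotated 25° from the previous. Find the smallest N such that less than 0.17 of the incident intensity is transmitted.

N = 11

First polarizer is aligned with the polarization: full transmission.
Each further stage multiplies by cos²(25°) = 0.8214.
After N polarizers: T = 0.8214^(N−1). Require T < 0.17 ⇒ N−1 > ln(0.17)/ln(0.8214) = 9.01, so N−1 ≥ 10 and N = 11.
Check: N=11 gives T = 0.1398 < 0.17; N=10 gives T = 0.1702.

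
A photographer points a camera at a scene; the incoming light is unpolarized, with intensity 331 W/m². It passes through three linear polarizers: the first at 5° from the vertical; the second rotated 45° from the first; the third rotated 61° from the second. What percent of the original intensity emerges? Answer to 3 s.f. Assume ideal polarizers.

≈ 5.88%

Unpolarized light through the first polarizer → I₁ = 331 W/m²/2 = 165.5 W/m², polarized at 5°.
I₂ = I₁ · cos²(45°) = 165.5 · 0.5 = 82.75 W/m².
I₃ = I₂ · cos²(61°) = 82.75 · 0.235 = 19.45 W/m².
That is 5.876% of the incident intensity.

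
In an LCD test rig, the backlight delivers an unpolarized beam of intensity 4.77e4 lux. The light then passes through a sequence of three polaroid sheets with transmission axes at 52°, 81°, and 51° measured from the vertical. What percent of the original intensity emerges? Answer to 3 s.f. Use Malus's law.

Unpolarized light through the first polarizer → I₁ = 4.77e4 lux/2 = 2.385e+04 lux, polarized at 52°.
I₂ = I₁ · cos²(29°) = 2.385e+04 · 0.765 = 1.824e+04 lux.
I₃ = I₂ · cos²(30°) = 1.824e+04 · 0.75 = 1.368e+04 lux.
That is 28.69% of the incident intensity.

≈ 28.7%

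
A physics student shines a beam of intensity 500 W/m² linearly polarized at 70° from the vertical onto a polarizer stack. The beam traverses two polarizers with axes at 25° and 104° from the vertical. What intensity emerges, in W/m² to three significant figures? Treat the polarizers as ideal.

I ≈ 9.10 W/m²

I₁ = 500 W/m² · cos²(45°) = 250 W/m².
I₂ = I₁ · cos²(79°) = 250 · 0.03641 = 9.102 W/m².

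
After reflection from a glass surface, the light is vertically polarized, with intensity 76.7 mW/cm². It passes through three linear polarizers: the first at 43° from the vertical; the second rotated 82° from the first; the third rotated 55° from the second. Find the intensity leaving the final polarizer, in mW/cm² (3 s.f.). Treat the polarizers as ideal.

I₁ = 76.7 mW/cm² · cos²(43°) = 41.03 mW/cm².
I₂ = I₁ · cos²(82°) = 41.03 · 0.01937 = 0.7946 mW/cm².
I₃ = I₂ · cos²(55°) = 0.7946 · 0.329 = 0.2614 mW/cm².

I ≈ 0.261 mW/cm²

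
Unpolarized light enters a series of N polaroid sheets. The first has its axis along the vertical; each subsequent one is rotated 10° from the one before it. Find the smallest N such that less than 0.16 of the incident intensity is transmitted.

N = 39

First polarizer halves the unpolarized light: factor 1/2.
Each further stage multiplies by cos²(10°) = 0.9698.
After N polarizers: T = 0.5·0.9698^(N−1). Require T < 0.16 ⇒ N−1 > ln(0.16/0.5)/ln(0.9698) = 37.21, so N−1 ≥ 38 and N = 39.
Check: N=39 gives T = 0.1562 < 0.16; N=38 gives T = 0.1611.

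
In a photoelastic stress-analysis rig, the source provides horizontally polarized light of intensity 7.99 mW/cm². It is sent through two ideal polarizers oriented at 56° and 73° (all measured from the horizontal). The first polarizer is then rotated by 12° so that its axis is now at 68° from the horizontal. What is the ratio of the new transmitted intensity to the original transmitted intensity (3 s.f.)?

Before rotation:
By Malus's law, I₁ = I₀ cos²(56° − 0°) = I₀ cos²(56°) = 0.3127 I₀.
I₂ = I₁ cos²(73° − 56°) = 0.3127 I₀ · cos²(17°) = 0.286 I₀.
After rotation:
I₁ = I₀ cos²(68° − 0°) = I₀ cos²(68°) = 0.1403 I₀.
I₂ = I₁ cos²(73° − 68°) = 0.1403 I₀ · cos²(5°) = 0.1393 I₀.
Ratio = 0.1393 / 0.286 = 0.487.

I_new/I_old ≈ 0.487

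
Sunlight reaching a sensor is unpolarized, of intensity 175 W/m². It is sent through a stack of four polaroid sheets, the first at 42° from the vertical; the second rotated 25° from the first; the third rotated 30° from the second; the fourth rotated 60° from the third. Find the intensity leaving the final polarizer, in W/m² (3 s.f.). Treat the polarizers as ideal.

Unpolarized light through the first polarizer → I₁ = 175 W/m²/2 = 87.5 W/m², polarized at 42°.
I₂ = I₁ · cos²(25°) = 87.5 · 0.8214 = 71.87 W/m².
I₃ = I₂ · cos²(30°) = 71.87 · 0.75 = 53.9 W/m².
I₄ = I₃ · cos²(60°) = 53.9 · 0.25 = 13.48 W/m².

I ≈ 13.5 W/m²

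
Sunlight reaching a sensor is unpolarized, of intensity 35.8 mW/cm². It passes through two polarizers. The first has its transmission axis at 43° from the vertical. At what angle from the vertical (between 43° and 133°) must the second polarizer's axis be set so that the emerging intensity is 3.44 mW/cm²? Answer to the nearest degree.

θ ≈ 107°

Unpolarized light through the first polarizer → I₁ = ½ I₀, now polarized at 43°.
Target fraction: 3.44 / 35.8 mW/cm² = 0.09609 of I₀.
Need I₂/I₀ = 0.09609, so cos²(θ − 43°) = 0.09609 / 0.5 = 0.1922.
θ − 43° = arccos(√0.1922) = 64.0°, giving θ ≈ 43 + 64.0 = 107.0°.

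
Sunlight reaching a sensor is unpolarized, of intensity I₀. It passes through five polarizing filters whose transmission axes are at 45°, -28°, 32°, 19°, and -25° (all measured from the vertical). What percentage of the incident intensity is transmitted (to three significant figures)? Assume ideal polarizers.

Unpolarized light through the first polarizer → I₁ = ½ I₀, now polarized at 45°.
I₂ = I₁ cos²(-28° − 45°) = 0.5 I₀ · cos²(73°) = 0.04274 I₀.
I₃ = I₂ cos²(32° + 28°) = 0.04274 I₀ · cos²(60°) = 0.01069 I₀.
I₄ = I₃ cos²(19° − 32°) = 0.01069 I₀ · cos²(13°) = 0.01014 I₀.
I₅ = I₄ cos²(-25° − 19°) = 0.01014 I₀ · cos²(44°) = 0.005249 I₀.
That is 0.5249% of the incident intensity.

≈ 0.525%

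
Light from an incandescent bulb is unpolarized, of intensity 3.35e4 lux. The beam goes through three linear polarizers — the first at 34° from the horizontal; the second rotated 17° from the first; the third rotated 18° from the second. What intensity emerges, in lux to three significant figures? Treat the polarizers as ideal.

I ≈ 1.39e4 lux

Unpolarized light through the first polarizer → I₁ = 3.35e4 lux/2 = 1.675e+04 lux, polarized at 34°.
I₂ = I₁ · cos²(17°) = 1.675e+04 · 0.9145 = 1.532e+04 lux.
I₃ = I₂ · cos²(18°) = 1.532e+04 · 0.9045 = 1.386e+04 lux.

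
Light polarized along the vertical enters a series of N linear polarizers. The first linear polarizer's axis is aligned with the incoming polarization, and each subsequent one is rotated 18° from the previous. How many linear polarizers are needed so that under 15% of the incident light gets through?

First polarizer is aligned with the polarization: full transmission.
Each further stage multiplies by cos²(18°) = 0.9045.
After N polarizers: T = 0.9045^(N−1). Require T < 0.15 ⇒ N−1 > ln(0.15)/ln(0.9045) = 18.90, so N−1 ≥ 19 and N = 20.
Check: N=20 gives T = 0.1485 < 0.15; N=19 gives T = 0.1642.

N = 20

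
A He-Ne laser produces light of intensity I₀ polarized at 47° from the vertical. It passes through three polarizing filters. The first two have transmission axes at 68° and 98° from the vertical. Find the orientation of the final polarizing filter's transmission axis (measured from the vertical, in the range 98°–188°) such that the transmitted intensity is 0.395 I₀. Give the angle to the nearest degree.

I₁ = I₀ cos²(68° − 47°) = I₀ cos²(21°) = 0.8716 I₀.
I₂ = I₁ cos²(98° − 68°) = 0.8716 I₀ · cos²(30°) = 0.6537 I₀.
Need I₃/I₀ = 0.395, so cos²(θ − 98°) = 0.395 / 0.6537 = 0.6043.
θ − 98° = arccos(√0.6043) = 39.0°, giving θ ≈ 98 + 39.0 = 137.0°.

θ ≈ 137°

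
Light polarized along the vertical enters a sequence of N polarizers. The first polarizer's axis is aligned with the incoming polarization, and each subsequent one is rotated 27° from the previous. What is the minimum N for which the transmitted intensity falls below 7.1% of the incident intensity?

First polarizer is aligned with the polarization: full transmission.
Each further stage multiplies by cos²(27°) = 0.7939.
After N polarizers: T = 0.7939^(N−1). Require T < 0.071 ⇒ N−1 > ln(0.071)/ln(0.7939) = 11.46, so N−1 ≥ 12 and N = 13.
Check: N=13 gives T = 0.06268 < 0.071; N=12 gives T = 0.07895.

N = 13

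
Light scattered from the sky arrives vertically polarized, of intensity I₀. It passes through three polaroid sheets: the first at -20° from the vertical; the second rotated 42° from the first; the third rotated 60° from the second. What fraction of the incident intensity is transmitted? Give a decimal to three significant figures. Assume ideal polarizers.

I₁ = I₀ cos²(-20° − 0°) = I₀ cos²(20°) = 0.883 I₀.
I₂ = I₁ cos²(42°) = 0.883 · 0.5523 I₀ = 0.4877 I₀.
I₃ = I₂ cos²(60°) = 0.4877 · 0.25 I₀ = 0.1219 I₀.
Transmitted fraction = 0.1219.

≈ 0.122 I₀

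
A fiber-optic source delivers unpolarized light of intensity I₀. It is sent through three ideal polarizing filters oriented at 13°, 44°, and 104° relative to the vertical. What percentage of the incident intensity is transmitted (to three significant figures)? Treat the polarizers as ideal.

≈ 9.18%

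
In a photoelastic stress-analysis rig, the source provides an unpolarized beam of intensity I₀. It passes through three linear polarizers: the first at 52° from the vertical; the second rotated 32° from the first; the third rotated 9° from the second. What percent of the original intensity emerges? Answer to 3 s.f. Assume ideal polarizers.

≈ 35.1%

Unpolarized light through the first polarizer → I₁ = ½ I₀, now polarized at 52°.
I₂ = I₁ cos²(32°) = 0.5 · 0.7192 I₀ = 0.3596 I₀.
I₃ = I₂ cos²(9°) = 0.3596 · 0.9755 I₀ = 0.3508 I₀.
That is 35.08% of the incident intensity.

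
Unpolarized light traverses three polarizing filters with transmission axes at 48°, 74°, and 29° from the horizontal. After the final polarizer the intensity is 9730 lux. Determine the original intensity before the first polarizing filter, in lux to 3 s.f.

Unpolarized light through the first polarizer → I₁ = ½ I₀, now polarized at 48°.
I₂ = I₁ cos²(74° − 48°) = 0.5 I₀ · cos²(26°) = 0.4039 I₀.
I₃ = I₂ cos²(29° − 74°) = 0.4039 I₀ · cos²(45°) = 0.202 I₀.
So 9730 lux = 0.202 I₀, giving I₀ = 9730/0.202 = 4.818e+04 lux.

I₀ ≈ 4.82e4 lux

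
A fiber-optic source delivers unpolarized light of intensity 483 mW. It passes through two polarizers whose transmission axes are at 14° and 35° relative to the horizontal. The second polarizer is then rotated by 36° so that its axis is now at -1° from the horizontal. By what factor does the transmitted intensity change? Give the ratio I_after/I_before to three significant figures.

Before rotation:
Unpolarized light through the first polarizer → I₁ = ½ I₀, now polarized at 14°.
I₂ = I₁ cos²(35° − 14°) = 0.5 I₀ · cos²(21°) = 0.4358 I₀.
After rotation:
Unpolarized light through the first polarizer → I₁ = ½ I₀, now polarized at 14°.
I₂ = I₁ cos²(-1° − 14°) = 0.5 I₀ · cos²(15°) = 0.4665 I₀.
Ratio = 0.4665 / 0.4358 = 1.07.

I_new/I_old ≈ 1.07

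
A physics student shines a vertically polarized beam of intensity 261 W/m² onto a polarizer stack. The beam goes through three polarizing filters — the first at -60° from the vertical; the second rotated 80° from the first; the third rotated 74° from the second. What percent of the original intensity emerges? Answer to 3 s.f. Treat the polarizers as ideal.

≈ 0.0573%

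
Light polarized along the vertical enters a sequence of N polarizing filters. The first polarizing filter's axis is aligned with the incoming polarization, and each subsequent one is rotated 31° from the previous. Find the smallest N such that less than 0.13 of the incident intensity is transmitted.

N = 8

First polarizer is aligned with the polarization: full transmission.
Each further stage multiplies by cos²(31°) = 0.7347.
After N polarizers: T = 0.7347^(N−1). Require T < 0.13 ⇒ N−1 > ln(0.13)/ln(0.7347) = 6.62, so N−1 ≥ 7 and N = 8.
Check: N=8 gives T = 0.1156 < 0.13; N=7 gives T = 0.1573.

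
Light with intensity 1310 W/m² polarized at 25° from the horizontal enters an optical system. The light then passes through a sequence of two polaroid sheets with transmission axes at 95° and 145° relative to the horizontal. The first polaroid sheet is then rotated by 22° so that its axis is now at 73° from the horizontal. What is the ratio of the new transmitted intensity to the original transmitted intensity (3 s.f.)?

I_new/I_old ≈ 0.885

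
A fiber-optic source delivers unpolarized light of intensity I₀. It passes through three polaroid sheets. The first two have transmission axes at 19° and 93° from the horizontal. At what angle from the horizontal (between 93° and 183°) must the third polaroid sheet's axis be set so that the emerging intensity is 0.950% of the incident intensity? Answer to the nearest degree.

θ ≈ 153°

Unpolarized light through the first polarizer → I₁ = ½ I₀, now polarized at 19°.
I₂ = I₁ cos²(93° − 19°) = 0.5 I₀ · cos²(74°) = 0.03799 I₀.
Need I₃/I₀ = 0.0095, so cos²(θ − 93°) = 0.0095 / 0.03799 = 0.2501.
θ − 93° = arccos(√0.2501) = 60.0°, giving θ ≈ 93 + 60.0 = 153.0°.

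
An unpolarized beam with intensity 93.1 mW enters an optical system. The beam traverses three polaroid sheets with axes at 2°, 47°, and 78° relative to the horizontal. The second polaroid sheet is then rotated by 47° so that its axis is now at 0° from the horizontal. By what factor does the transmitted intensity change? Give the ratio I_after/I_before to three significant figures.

I_new/I_old ≈ 0.118

Before rotation:
Unpolarized light through the first polarizer → I₁ = ½ I₀, now polarized at 2°.
I₂ = I₁ cos²(47° − 2°) = 0.5 I₀ · cos²(45°) = 0.25 I₀.
I₃ = I₂ cos²(78° − 47°) = 0.25 I₀ · cos²(31°) = 0.1837 I₀.
After rotation:
Unpolarized light through the first polarizer → I₁ = ½ I₀, now polarized at 2°.
I₂ = I₁ cos²(0° − 2°) = 0.5 I₀ · cos²(2°) = 0.4994 I₀.
I₃ = I₂ cos²(78° − 0°) = 0.4994 I₀ · cos²(78°) = 0.02159 I₀.
Ratio = 0.02159 / 0.1837 = 0.1175.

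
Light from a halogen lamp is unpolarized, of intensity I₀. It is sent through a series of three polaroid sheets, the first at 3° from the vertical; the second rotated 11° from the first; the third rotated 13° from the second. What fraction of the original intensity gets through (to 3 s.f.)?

≈ 0.457 I₀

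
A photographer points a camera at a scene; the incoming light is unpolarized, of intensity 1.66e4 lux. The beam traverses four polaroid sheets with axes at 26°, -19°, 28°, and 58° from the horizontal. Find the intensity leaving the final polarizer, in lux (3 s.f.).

I ≈ 1450 lux

Unpolarized light through the first polarizer → I₁ = 1.66e4 lux/2 = 8300 lux, polarized at 26°.
I₂ = I₁ · cos²(45°) = 8300 · 0.5 = 4150 lux.
I₃ = I₂ · cos²(47°) = 4150 · 0.4651 = 1930 lux.
I₄ = I₃ · cos²(30°) = 1930 · 0.75 = 1448 lux.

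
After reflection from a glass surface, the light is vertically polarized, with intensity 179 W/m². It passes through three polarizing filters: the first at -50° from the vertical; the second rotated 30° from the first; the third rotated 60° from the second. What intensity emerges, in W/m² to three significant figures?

I ≈ 13.9 W/m²

I₁ = 179 W/m² · cos²(50°) = 73.96 W/m².
I₂ = I₁ · cos²(30°) = 73.96 · 0.75 = 55.47 W/m².
I₃ = I₂ · cos²(60°) = 55.47 · 0.25 = 13.87 W/m².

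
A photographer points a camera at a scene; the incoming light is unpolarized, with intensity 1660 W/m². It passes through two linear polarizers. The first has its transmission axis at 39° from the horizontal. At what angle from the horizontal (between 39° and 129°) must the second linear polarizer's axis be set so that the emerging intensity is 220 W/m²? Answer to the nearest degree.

θ ≈ 98°

Unpolarized light through the first polarizer → I₁ = ½ I₀, now polarized at 39°.
Target fraction: 220 / 1660 W/m² = 0.1325 of I₀.
Need I₂/I₀ = 0.1325, so cos²(θ − 39°) = 0.1325 / 0.5 = 0.2651.
θ − 39° = arccos(√0.2651) = 59.0°, giving θ ≈ 39 + 59.0 = 98.0°.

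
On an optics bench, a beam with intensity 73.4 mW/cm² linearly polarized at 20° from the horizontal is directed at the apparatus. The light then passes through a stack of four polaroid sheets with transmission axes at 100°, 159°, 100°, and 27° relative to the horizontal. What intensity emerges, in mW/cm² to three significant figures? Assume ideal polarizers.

I₁ = 73.4 mW/cm² · cos²(80°) = 2.213 mW/cm².
I₂ = I₁ · cos²(59°) = 2.213 · 0.2653 = 0.5871 mW/cm².
I₃ = I₂ · cos²(59°) = 0.5871 · 0.2653 = 0.1557 mW/cm².
I₄ = I₃ · cos²(73°) = 0.1557 · 0.08548 = 0.01331 mW/cm².

I ≈ 0.0133 mW/cm²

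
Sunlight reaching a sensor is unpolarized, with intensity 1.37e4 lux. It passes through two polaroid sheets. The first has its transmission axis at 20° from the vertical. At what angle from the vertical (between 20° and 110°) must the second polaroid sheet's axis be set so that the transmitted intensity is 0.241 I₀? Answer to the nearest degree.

θ ≈ 66°

Unpolarized light through the first polarizer → I₁ = ½ I₀, now polarized at 20°.
Need I₂/I₀ = 0.241, so cos²(θ − 20°) = 0.241 / 0.5 = 0.482.
θ − 20° = arccos(√0.482) = 46.0°, giving θ ≈ 20 + 46.0 = 66.0°.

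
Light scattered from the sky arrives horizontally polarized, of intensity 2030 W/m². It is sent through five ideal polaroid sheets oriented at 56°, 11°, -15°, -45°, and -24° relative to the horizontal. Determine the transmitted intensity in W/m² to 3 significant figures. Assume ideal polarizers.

I ≈ 168 W/m²

By Malus's law, I₁ = 2030 W/m² · cos²(56°) = 634.8 W/m².
I₂ = I₁ · cos²(45°) = 634.8 · 0.5 = 317.4 W/m².
I₃ = I₂ · cos²(26°) = 317.4 · 0.8078 = 256.4 W/m².
I₄ = I₃ · cos²(30°) = 256.4 · 0.75 = 192.3 W/m².
I₅ = I₄ · cos²(21°) = 192.3 · 0.8716 = 167.6 W/m².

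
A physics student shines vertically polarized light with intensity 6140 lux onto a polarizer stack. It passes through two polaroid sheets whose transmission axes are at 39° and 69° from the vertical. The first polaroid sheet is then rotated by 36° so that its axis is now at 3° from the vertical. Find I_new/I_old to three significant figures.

I_new/I_old ≈ 0.364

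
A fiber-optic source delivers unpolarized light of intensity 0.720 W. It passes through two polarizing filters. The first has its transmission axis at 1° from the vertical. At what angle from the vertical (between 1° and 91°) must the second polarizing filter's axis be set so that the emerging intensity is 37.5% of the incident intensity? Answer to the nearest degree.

Unpolarized light through the first polarizer → I₁ = ½ I₀, now polarized at 1°.
Need I₂/I₀ = 0.375, so cos²(θ − 1°) = 0.375 / 0.5 = 0.75.
θ − 1° = arccos(√0.75) = 30.0°, giving θ ≈ 1 + 30.0 = 31.0°.

θ ≈ 31°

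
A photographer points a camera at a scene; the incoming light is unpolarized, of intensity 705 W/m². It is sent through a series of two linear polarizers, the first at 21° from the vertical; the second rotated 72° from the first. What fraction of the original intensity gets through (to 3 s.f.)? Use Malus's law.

I/I₀ ≈ 0.0477

Unpolarized light through the first polarizer → I₁ = 705 W/m²/2 = 352.5 W/m², polarized at 21°.
I₂ = I₁ · cos²(72°) = 352.5 · 0.09549 = 33.66 W/m².
Transmitted fraction = 0.04775.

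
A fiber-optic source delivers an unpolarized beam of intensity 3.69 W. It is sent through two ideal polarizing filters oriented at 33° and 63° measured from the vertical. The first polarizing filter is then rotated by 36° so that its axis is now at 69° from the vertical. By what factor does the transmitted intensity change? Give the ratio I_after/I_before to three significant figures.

I_new/I_old ≈ 1.32

Before rotation:
Unpolarized light through the first polarizer → I₁ = ½ I₀, now polarized at 33°.
I₂ = I₁ cos²(63° − 33°) = 0.5 I₀ · cos²(30°) = 0.375 I₀.
After rotation:
Unpolarized light through the first polarizer → I₁ = ½ I₀, now polarized at 69°.
I₂ = I₁ cos²(63° − 69°) = 0.5 I₀ · cos²(6°) = 0.4945 I₀.
Ratio = 0.4945 / 0.375 = 1.319.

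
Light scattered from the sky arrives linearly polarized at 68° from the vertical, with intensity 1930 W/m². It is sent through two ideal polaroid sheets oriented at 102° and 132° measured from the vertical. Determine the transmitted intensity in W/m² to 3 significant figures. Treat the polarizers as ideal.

I₁ = 1930 W/m² · cos²(34°) = 1326 W/m².
I₂ = I₁ · cos²(30°) = 1326 · 0.75 = 994.9 W/m².

I ≈ 995 W/m²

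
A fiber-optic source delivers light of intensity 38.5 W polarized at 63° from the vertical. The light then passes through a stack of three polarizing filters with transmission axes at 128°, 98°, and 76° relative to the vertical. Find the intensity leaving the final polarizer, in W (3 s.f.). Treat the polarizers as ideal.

I₁ = 38.5 W · cos²(65°) = 6.876 W.
I₂ = I₁ · cos²(30°) = 6.876 · 0.75 = 5.157 W.
I₃ = I₂ · cos²(22°) = 5.157 · 0.8597 = 4.434 W.

I ≈ 4.43 W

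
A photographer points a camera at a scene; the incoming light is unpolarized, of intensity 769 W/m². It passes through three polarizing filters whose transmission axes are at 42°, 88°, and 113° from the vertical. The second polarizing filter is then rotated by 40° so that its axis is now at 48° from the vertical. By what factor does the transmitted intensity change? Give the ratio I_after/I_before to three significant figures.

I_new/I_old ≈ 0.446

Before rotation:
Unpolarized light through the first polarizer → I₁ = ½ I₀, now polarized at 42°.
I₂ = I₁ cos²(88° − 42°) = 0.5 I₀ · cos²(46°) = 0.2413 I₀.
I₃ = I₂ cos²(113° − 88°) = 0.2413 I₀ · cos²(25°) = 0.1982 I₀.
After rotation:
Unpolarized light through the first polarizer → I₁ = ½ I₀, now polarized at 42°.
I₂ = I₁ cos²(48° − 42°) = 0.5 I₀ · cos²(6°) = 0.4945 I₀.
I₃ = I₂ cos²(113° − 48°) = 0.4945 I₀ · cos²(65°) = 0.08833 I₀.
Ratio = 0.08833 / 0.1982 = 0.4457.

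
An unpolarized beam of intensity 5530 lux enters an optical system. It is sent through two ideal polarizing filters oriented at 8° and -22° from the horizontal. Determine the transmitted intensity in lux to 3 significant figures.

Unpolarized light through the first polarizer → I₁ = 5530 lux/2 = 2765 lux, polarized at 8°.
I₂ = I₁ · cos²(30°) = 2765 · 0.75 = 2074 lux.

I ≈ 2070 lux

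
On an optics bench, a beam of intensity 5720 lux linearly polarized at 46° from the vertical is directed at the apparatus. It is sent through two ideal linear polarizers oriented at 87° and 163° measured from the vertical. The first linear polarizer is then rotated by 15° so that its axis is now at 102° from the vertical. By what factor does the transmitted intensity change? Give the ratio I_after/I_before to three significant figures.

Before rotation:
I₁ = I₀ cos²(87° − 46°) = I₀ cos²(41°) = 0.5696 I₀.
I₂ = I₁ cos²(163° − 87°) = 0.5696 I₀ · cos²(76°) = 0.03334 I₀.
After rotation:
I₁ = I₀ cos²(102° − 46°) = I₀ cos²(56°) = 0.3127 I₀.
I₂ = I₁ cos²(163° − 102°) = 0.3127 I₀ · cos²(61°) = 0.0735 I₀.
Ratio = 0.0735 / 0.03334 = 2.205.

I_new/I_old ≈ 2.20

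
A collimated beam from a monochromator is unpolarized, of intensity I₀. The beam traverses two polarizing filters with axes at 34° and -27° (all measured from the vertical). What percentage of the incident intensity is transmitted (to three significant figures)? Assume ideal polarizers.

≈ 11.8%

Unpolarized light through the first polarizer → I₁ = ½ I₀, now polarized at 34°.
I₂ = I₁ cos²(-27° − 34°) = 0.5 I₀ · cos²(61°) = 0.1175 I₀.
That is 11.75% of the incident intensity.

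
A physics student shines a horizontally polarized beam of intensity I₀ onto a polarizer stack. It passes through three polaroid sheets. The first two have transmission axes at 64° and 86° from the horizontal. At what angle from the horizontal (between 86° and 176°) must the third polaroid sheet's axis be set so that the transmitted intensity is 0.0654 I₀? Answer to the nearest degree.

I₁ = I₀ cos²(64° − 0°) = I₀ cos²(64°) = 0.1922 I₀.
I₂ = I₁ cos²(86° − 64°) = 0.1922 I₀ · cos²(22°) = 0.1652 I₀.
Need I₃/I₀ = 0.0654, so cos²(θ − 86°) = 0.0654 / 0.1652 = 0.3959.
θ − 86° = arccos(√0.3959) = 51.0°, giving θ ≈ 86 + 51.0 = 137.0°.

θ ≈ 137°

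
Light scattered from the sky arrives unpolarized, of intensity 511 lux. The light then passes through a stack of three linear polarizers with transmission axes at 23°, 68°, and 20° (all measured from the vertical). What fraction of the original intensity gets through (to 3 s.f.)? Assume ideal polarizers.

Unpolarized light through the first polarizer → I₁ = 511 lux/2 = 255.5 lux, polarized at 23°.
I₂ = I₁ · cos²(45°) = 255.5 · 0.5 = 127.8 lux.
I₃ = I₂ · cos²(48°) = 127.8 · 0.4477 = 57.2 lux.
Transmitted fraction = 0.1119.

I/I₀ ≈ 0.112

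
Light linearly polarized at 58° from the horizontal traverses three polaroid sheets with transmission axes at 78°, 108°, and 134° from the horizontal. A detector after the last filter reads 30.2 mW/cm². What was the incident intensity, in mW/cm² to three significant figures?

I₀ ≈ 56.4 mW/cm²

I₁ = I₀ cos²(78° − 58°) = I₀ cos²(20°) = 0.883 I₀.
I₂ = I₁ cos²(108° − 78°) = 0.883 I₀ · cos²(30°) = 0.6623 I₀.
I₃ = I₂ cos²(134° − 108°) = 0.6623 I₀ · cos²(26°) = 0.535 I₀.
So 30.2 mW/cm² = 0.535 I₀, giving I₀ = 30.2/0.535 = 56.45 mW/cm².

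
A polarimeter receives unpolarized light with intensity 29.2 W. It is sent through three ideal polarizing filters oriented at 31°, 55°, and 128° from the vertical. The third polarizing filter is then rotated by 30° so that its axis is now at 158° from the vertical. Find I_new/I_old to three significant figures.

I_new/I_old ≈ 0.592

Before rotation:
Unpolarized light through the first polarizer → I₁ = ½ I₀, now polarized at 31°.
I₂ = I₁ cos²(55° − 31°) = 0.5 I₀ · cos²(24°) = 0.4173 I₀.
I₃ = I₂ cos²(128° − 55°) = 0.4173 I₀ · cos²(73°) = 0.03567 I₀.
After rotation:
Unpolarized light through the first polarizer → I₁ = ½ I₀, now polarized at 31°.
I₂ = I₁ cos²(55° − 31°) = 0.5 I₀ · cos²(24°) = 0.4173 I₀.
Angle between axes 2 and 3: 77°. I₃ = 0.4173 I₀ · cos²(77°) = 0.02112 I₀.
Ratio = 0.02112 / 0.03567 = 0.592.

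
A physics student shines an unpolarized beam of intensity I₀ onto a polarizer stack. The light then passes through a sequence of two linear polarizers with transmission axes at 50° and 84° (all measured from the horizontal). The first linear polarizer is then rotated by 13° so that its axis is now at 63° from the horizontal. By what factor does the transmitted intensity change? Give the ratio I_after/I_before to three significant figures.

Before rotation:
Unpolarized light through the first polarizer → I₁ = ½ I₀, now polarized at 50°.
I₂ = I₁ cos²(84° − 50°) = 0.5 I₀ · cos²(34°) = 0.3437 I₀.
After rotation:
Unpolarized light through the first polarizer → I₁ = ½ I₀, now polarized at 63°.
I₂ = I₁ cos²(84° − 63°) = 0.5 I₀ · cos²(21°) = 0.4358 I₀.
Ratio = 0.4358 / 0.3437 = 1.268.

I_new/I_old ≈ 1.27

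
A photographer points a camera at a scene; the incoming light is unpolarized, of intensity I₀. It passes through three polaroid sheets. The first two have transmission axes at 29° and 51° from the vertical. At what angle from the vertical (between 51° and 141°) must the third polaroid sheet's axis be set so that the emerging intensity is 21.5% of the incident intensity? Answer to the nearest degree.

Unpolarized light through the first polarizer → I₁ = ½ I₀, now polarized at 29°.
I₂ = I₁ cos²(51° − 29°) = 0.5 I₀ · cos²(22°) = 0.4298 I₀.
Need I₃/I₀ = 0.215, so cos²(θ − 51°) = 0.215 / 0.4298 = 0.5002.
θ − 51° = arccos(√0.5002) = 45.0°, giving θ ≈ 51 + 45.0 = 96.0°.

θ ≈ 96°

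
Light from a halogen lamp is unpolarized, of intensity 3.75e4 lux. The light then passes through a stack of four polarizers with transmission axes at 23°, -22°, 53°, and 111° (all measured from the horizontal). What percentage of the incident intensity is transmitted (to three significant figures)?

≈ 0.470%

Unpolarized light through the first polarizer → I₁ = 3.75e4 lux/2 = 1.875e+04 lux, polarized at 23°.
I₂ = I₁ · cos²(45°) = 1.875e+04 · 0.5 = 9375 lux.
I₃ = I₂ · cos²(75°) = 9375 · 0.06699 = 628 lux.
I₄ = I₃ · cos²(58°) = 628 · 0.2808 = 176.4 lux.
That is 0.4703% of the incident intensity.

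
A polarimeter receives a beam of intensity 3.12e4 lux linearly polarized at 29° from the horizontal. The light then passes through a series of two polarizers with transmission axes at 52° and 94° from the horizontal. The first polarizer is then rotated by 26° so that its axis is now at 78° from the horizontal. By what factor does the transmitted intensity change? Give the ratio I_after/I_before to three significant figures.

Before rotation:
I₁ = I₀ cos²(52° − 29°) = I₀ cos²(23°) = 0.8473 I₀.
I₂ = I₁ cos²(94° − 52°) = 0.8473 I₀ · cos²(42°) = 0.4679 I₀.
After rotation:
I₁ = I₀ cos²(78° − 29°) = I₀ cos²(49°) = 0.4304 I₀.
I₂ = I₁ cos²(94° − 78°) = 0.4304 I₀ · cos²(16°) = 0.3977 I₀.
Ratio = 0.3977 / 0.4679 = 0.8499.

I_new/I_old ≈ 0.850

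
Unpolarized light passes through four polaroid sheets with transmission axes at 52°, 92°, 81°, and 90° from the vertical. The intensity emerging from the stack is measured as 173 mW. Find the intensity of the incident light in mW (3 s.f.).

I₀ ≈ 627 mW

Unpolarized light through the first polarizer → I₁ = ½ I₀, now polarized at 52°.
I₂ = I₁ cos²(92° − 52°) = 0.5 I₀ · cos²(40°) = 0.2934 I₀.
I₃ = I₂ cos²(81° − 92°) = 0.2934 I₀ · cos²(11°) = 0.2827 I₀.
I₄ = I₃ cos²(90° − 81°) = 0.2827 I₀ · cos²(9°) = 0.2758 I₀.
So 173 mW = 0.2758 I₀, giving I₀ = 173/0.2758 = 627.2 mW.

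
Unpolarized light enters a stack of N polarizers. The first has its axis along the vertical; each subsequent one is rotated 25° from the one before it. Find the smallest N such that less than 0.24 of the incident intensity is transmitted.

N = 5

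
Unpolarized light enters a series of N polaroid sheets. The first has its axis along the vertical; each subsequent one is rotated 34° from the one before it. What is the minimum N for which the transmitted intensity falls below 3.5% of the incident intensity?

N = 9

First polarizer halves the unpolarized light: factor 1/2.
Each further stage multiplies by cos²(34°) = 0.6873.
After N polarizers: T = 0.5·0.6873^(N−1). Require T < 0.035 ⇒ N−1 > ln(0.035/0.5)/ln(0.6873) = 7.09, so N−1 ≥ 8 and N = 9.
Check: N=9 gives T = 0.0249 < 0.035; N=8 gives T = 0.03623.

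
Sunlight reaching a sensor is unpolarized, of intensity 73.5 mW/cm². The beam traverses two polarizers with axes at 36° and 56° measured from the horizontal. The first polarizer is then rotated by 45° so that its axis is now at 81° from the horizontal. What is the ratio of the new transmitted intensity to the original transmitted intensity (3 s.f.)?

Before rotation:
Unpolarized light through the first polarizer → I₁ = ½ I₀, now polarized at 36°.
I₂ = I₁ cos²(56° − 36°) = 0.5 I₀ · cos²(20°) = 0.4415 I₀.
After rotation:
Unpolarized light through the first polarizer → I₁ = ½ I₀, now polarized at 81°.
I₂ = I₁ cos²(56° − 81°) = 0.5 I₀ · cos²(25°) = 0.4107 I₀.
Ratio = 0.4107 / 0.4415 = 0.9302.

I_new/I_old ≈ 0.930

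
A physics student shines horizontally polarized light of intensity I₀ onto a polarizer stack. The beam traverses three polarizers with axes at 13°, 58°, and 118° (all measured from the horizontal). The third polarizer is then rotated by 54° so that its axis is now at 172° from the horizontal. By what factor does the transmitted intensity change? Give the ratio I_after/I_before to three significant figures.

I_new/I_old ≈ 0.662

Before rotation:
I₁ = I₀ cos²(13° − 0°) = I₀ cos²(13°) = 0.9494 I₀.
I₂ = I₁ cos²(58° − 13°) = 0.9494 I₀ · cos²(45°) = 0.4747 I₀.
I₃ = I₂ cos²(118° − 58°) = 0.4747 I₀ · cos²(60°) = 0.1187 I₀.
After rotation:
I₁ = I₀ cos²(13° − 0°) = I₀ cos²(13°) = 0.9494 I₀.
I₂ = I₁ cos²(58° − 13°) = 0.9494 I₀ · cos²(45°) = 0.4747 I₀.
Angle between axes 2 and 3: 66°. I₃ = 0.4747 I₀ · cos²(66°) = 0.07853 I₀.
Ratio = 0.07853 / 0.1187 = 0.6617.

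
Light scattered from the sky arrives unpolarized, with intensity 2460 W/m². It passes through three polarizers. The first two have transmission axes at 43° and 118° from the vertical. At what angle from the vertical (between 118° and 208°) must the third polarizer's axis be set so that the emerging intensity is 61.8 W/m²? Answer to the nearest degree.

θ ≈ 148°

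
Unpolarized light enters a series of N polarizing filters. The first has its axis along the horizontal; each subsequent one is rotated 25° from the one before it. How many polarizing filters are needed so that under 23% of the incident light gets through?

N = 5

First polarizer halves the unpolarized light: factor 1/2.
Each further stage multiplies by cos²(25°) = 0.8214.
After N polarizers: T = 0.5·0.8214^(N−1). Require T < 0.23 ⇒ N−1 > ln(0.23/0.5)/ln(0.8214) = 3.95, so N−1 ≥ 4 and N = 5.
Check: N=5 gives T = 0.2276 < 0.23; N=4 gives T = 0.2771.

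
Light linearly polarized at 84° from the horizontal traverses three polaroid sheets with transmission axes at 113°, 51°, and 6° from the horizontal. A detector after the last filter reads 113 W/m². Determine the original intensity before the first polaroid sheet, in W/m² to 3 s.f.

By Malus's law, I₁ = I₀ cos²(113° − 84°) = I₀ cos²(29°) = 0.765 I₀.
I₂ = I₁ cos²(51° − 113°) = 0.765 I₀ · cos²(62°) = 0.1686 I₀.
I₃ = I₂ cos²(6° − 51°) = 0.1686 I₀ · cos²(45°) = 0.0843 I₀.
So 113 W/m² = 0.0843 I₀, giving I₀ = 113/0.0843 = 1340 W/m².

I₀ ≈ 1340 W/m²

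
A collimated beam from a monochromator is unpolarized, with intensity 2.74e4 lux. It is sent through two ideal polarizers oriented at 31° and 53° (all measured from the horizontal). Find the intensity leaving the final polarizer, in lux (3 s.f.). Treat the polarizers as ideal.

I ≈ 1.18e4 lux

Unpolarized light through the first polarizer → I₁ = 2.74e4 lux/2 = 1.37e+04 lux, polarized at 31°.
I₂ = I₁ · cos²(22°) = 1.37e+04 · 0.8597 = 1.178e+04 lux.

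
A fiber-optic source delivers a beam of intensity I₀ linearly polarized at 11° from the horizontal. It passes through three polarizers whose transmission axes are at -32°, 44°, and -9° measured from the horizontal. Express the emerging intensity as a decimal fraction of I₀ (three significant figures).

≈ 0.0113 I₀

I₁ = I₀ cos²(-32° − 11°) = I₀ cos²(43°) = 0.5349 I₀.
I₂ = I₁ cos²(44° + 32°) = 0.5349 I₀ · cos²(76°) = 0.0313 I₀.
I₃ = I₂ cos²(-9° − 44°) = 0.0313 I₀ · cos²(53°) = 0.01134 I₀.
Transmitted fraction = 0.01134.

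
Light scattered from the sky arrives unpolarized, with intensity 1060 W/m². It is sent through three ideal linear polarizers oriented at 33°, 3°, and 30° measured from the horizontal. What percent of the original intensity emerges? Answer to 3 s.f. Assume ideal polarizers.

Unpolarized light through the first polarizer → I₁ = 1060 W/m²/2 = 530 W/m², polarized at 33°.
I₂ = I₁ · cos²(30°) = 530 · 0.75 = 397.5 W/m².
I₃ = I₂ · cos²(27°) = 397.5 · 0.7939 = 315.6 W/m².
That is 29.77% of the incident intensity.

≈ 29.8%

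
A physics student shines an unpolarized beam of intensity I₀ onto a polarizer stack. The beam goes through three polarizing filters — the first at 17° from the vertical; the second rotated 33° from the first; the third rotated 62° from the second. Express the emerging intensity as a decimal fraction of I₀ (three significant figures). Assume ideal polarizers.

≈ 0.0775 I₀

Unpolarized light through the first polarizer → I₁ = ½ I₀, now polarized at 17°.
I₂ = I₁ cos²(33°) = 0.5 · 0.7034 I₀ = 0.3517 I₀.
I₃ = I₂ cos²(62°) = 0.3517 · 0.2204 I₀ = 0.07751 I₀.
Transmitted fraction = 0.07751.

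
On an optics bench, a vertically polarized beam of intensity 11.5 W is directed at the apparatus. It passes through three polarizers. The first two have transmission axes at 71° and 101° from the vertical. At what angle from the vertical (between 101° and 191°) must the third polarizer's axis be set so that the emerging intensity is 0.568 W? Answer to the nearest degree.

θ ≈ 139°

By Malus's law, I₁ = I₀ cos²(71° − 0°) = I₀ cos²(71°) = 0.106 I₀.
I₂ = I₁ cos²(101° − 71°) = 0.106 I₀ · cos²(30°) = 0.0795 I₀.
Target fraction: 0.568 / 11.5 W = 0.04939 of I₀.
Need I₃/I₀ = 0.04939, so cos²(θ − 101°) = 0.04939 / 0.0795 = 0.6213.
θ − 101° = arccos(√0.6213) = 38.0°, giving θ ≈ 101 + 38.0 = 139.0°.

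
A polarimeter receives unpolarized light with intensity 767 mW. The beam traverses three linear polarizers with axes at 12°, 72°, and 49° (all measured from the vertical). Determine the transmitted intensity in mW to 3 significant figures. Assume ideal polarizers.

I ≈ 81.2 mW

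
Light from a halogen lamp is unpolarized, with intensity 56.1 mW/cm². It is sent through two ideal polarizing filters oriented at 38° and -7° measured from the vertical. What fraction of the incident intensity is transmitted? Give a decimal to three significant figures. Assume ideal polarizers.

I/I₀ ≈ 0.250

Unpolarized light through the first polarizer → I₁ = 56.1 mW/cm²/2 = 28.05 mW/cm², polarized at 38°.
I₂ = I₁ · cos²(45°) = 28.05 · 0.5 = 14.03 mW/cm².
Transmitted fraction = 0.25.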